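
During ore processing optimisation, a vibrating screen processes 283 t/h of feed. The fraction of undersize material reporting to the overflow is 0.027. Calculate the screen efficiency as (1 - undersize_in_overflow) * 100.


97.3%

Screen efficiency = (1 - fraction of undersize in overflow) * 100
= (1 - 0.027) * 100
= 0.973 * 100
= 97.3%


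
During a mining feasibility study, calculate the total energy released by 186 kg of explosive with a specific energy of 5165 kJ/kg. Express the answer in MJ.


Energy = mass * specific_energy / 1000
= 186 * 5165 / 1000
= 960690 / 1000
= 960.69 MJ

960.69 MJ


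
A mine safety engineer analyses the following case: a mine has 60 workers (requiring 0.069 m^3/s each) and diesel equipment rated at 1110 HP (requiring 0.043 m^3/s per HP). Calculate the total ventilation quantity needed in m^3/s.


Airflow for workers:
Q_people = 60 * 0.069 = 4.14 m^3/s
Airflow for diesel equipment:
Q_diesel = 1110 * 0.043 = 47.73 m^3/s
Total ventilation:
Q_total = 4.14 + 47.73
= 51.87 m^3/s

51.87 m^3/s


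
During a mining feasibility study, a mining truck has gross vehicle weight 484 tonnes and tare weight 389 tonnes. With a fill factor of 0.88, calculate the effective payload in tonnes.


Maximum payload = gross - tare
= 484 - 389 = 95 tonnes
Effective payload = max payload * fill factor
= 95 * 0.88
= 83.6 tonnes

83.6 tonnes


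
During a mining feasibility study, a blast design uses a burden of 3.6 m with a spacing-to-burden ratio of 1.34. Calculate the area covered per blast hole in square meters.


First, find the spacing:
Spacing = burden * ratio = 3.6 * 1.34
= 4.824 m
Then, calculate the area:
Area = burden * spacing = 3.6 * 4.824
= 17.3664 m^2

17.3664 m^2


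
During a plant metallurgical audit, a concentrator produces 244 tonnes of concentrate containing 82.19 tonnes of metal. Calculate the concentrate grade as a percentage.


33.6844%

Grade = (metal in concentrate / concentrate mass) * 100
= (82.19 / 244) * 100
= 0.3368442623 * 100
= 33.6844%


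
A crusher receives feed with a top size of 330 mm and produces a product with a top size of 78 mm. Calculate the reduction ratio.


4.2308

Reduction ratio = feed size / product size
= 330 / 78
= 4.2308


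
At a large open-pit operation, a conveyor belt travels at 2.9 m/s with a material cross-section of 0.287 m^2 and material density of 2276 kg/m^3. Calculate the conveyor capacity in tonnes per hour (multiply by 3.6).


6819.5333 t/h

Volumetric flow = speed * area
= 2.9 * 0.287 = 0.8323 m^3/s
Mass flow = volumetric * density
= 0.8323 * 2276 = 1894.3148 kg/s
Convert to t/h: multiply by 3.6
Capacity = 1894.3148 * 3.6
= 6819.5333 t/h


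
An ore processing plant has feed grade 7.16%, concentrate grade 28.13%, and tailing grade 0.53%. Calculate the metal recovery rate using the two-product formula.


Using the two-product formula:
R = 100 * c * (f - t) / (f * (c - t))
Numerator = 100 * 28.13 * (7.16 - 0.53)
= 100 * 28.13 * 6.63
= 18650.19
Denominator = 7.16 * (28.13 - 0.53)
= 7.16 * 27.6
= 197.616
R = 18650.19 / 197.616
= 94.3759%

94.3759%


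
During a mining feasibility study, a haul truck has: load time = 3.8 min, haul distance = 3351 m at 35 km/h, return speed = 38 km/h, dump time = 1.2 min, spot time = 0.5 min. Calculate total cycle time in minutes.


16.5356 min

Convert haul speed to m/min: 35 * 1000/60 = 583.3333333 m/min
Haul time = 3351 / 583.3333333 = 5.744571429 min
Convert return speed to m/min: 38 * 1000/60 = 633.3333333 m/min
Return time = 3351 / 633.3333333 = 5.291052632 min
Total cycle time:
= 3.8 + 5.744571429 + 1.2 + 5.291052632 + 0.5
= 16.5356 min


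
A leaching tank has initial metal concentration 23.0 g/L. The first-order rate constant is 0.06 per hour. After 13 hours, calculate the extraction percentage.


54.1594%

Compute the exponent:
-k * t = -0.06 * 13 = -0.78
Remaining concentration:
C = 23.0 * exp(-0.78)
= 23.0 * 0.4584060113
= 10.54333826 g/L
Extracted = 23.0 - 10.54333826 = 12.45666174 g/L
Extraction % = 12.45666174 / 23.0 * 100
= 54.1594%


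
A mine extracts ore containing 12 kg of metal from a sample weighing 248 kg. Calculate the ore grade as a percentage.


4.8387%

Ore grade = (metal mass / ore mass) * 100
= (12 / 248) * 100
= 0.04838709677 * 100
= 4.8387%


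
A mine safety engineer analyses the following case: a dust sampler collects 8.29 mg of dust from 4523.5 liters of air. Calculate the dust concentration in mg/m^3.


Convert liters to m^3: 1 m^3 = 1000 L
Concentration = mass / volume * 1000
= 8.29 / 4523.5 * 1000
= 0.001832651708 * 1000
= 1.8327 mg/m^3

1.8327 mg/m^3


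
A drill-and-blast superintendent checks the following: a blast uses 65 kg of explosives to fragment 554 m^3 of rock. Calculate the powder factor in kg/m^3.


0.1173 kg/m^3

Powder factor = explosive mass / rock volume
= 65 / 554
= 0.1173 kg/m^3


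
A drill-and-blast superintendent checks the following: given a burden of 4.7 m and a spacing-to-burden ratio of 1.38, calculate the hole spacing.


6.486 m

Spacing = burden * ratio
= 4.7 * 1.38
= 6.486 m


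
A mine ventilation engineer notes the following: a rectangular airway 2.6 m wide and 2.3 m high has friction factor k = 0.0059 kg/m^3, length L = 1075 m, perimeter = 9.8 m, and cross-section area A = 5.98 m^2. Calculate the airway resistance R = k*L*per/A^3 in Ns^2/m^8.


0.2907 Ns^2/m^8

Compute the numerator:
k * L * per = 0.0059 * 1075 * 9.8
= 62.1565
Compute the denominator:
A^3 = 5.98^3 = 213.847192
Resistance:
R = 62.1565 / 213.847192
= 0.2907 Ns^2/m^8


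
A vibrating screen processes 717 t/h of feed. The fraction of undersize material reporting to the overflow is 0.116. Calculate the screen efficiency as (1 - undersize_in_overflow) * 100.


Screen efficiency = (1 - fraction of undersize in overflow) * 100
= (1 - 0.116) * 100
= 0.884 * 100
= 88.4%

88.4%


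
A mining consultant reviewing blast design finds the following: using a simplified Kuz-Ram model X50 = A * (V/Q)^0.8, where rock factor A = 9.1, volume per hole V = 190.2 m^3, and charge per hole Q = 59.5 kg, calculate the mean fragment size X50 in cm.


Compute V/Q:
V/Q = 190.2 / 59.5 = 3.196638655
Raise to the power 0.8:
(V/Q)^0.8 = 3.196638655^0.8 = 2.533697935
Multiply by A:
X50 = 9.1 * 2.533697935
= 23.0567 cm

23.0567 cm


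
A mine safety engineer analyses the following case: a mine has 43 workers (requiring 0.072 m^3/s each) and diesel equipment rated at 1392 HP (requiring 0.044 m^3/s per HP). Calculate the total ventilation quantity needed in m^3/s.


64.344 m^3/s

Airflow for workers:
Q_people = 43 * 0.072 = 3.096 m^3/s
Airflow for diesel equipment:
Q_diesel = 1392 * 0.044 = 61.248 m^3/s
Total ventilation:
Q_total = 3.096 + 61.248
= 64.344 m^3/s


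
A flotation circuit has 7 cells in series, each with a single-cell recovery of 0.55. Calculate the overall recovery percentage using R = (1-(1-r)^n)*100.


Complement of single-cell recovery:
1 - r = 1 - 0.55 = 0.45
Raise to power n:
(1 - r)^7 = 0.45^7 = 0.003736694531
Overall recovery:
R = (1 - 0.003736694531) * 100
= 99.6263%

99.6263%


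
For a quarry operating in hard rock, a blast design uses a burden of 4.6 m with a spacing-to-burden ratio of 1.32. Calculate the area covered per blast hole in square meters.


27.9312 m^2

First, find the spacing:
Spacing = burden * ratio = 4.6 * 1.32
= 6.072 m
Then, calculate the area:
Area = burden * spacing = 4.6 * 6.072
= 27.9312 m^2


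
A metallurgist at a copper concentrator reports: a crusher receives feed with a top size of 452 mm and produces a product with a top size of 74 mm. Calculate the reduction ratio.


Reduction ratio = feed size / product size
= 452 / 74
= 6.1081

6.1081


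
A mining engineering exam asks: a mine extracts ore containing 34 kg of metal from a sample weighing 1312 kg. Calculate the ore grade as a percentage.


2.5915%

Ore grade = (metal mass / ore mass) * 100
= (34 / 1312) * 100
= 0.02591463415 * 100
= 2.5915%


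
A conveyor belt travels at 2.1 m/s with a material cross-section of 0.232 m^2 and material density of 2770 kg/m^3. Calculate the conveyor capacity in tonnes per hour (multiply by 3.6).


4858.3584 t/h

Volumetric flow = speed * area
= 2.1 * 0.232 = 0.4872 m^3/s
Mass flow = volumetric * density
= 0.4872 * 2770 = 1349.544 kg/s
Convert to t/h: multiply by 3.6
Capacity = 1349.544 * 3.6
= 4858.3584 t/h


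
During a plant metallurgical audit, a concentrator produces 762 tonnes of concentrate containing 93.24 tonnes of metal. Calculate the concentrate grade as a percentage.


12.2362%

Grade = (metal in concentrate / concentrate mass) * 100
= (93.24 / 762) * 100
= 0.1223622047 * 100
= 12.2362%


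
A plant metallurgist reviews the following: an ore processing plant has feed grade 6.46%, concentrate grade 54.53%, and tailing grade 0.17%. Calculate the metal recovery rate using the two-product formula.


Using the two-product formula:
R = 100 * c * (f - t) / (f * (c - t))
Numerator = 100 * 54.53 * (6.46 - 0.17)
= 100 * 54.53 * 6.29
= 34299.37
Denominator = 6.46 * (54.53 - 0.17)
= 6.46 * 54.36
= 351.1656
R = 34299.37 / 351.1656
= 97.6729%

97.6729%


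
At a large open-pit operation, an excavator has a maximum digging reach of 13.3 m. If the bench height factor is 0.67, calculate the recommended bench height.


8.911 m

Bench height = reach * factor
= 13.3 * 0.67
= 8.911 m


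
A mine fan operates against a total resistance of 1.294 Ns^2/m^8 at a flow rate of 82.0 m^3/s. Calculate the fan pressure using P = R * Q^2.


Compute Q^2:
Q^2 = 82.0^2 = 6724.0
Compute pressure:
P = R * Q^2 = 1.294 * 6724.0
= 8700.856 Pa

8700.856 Pa


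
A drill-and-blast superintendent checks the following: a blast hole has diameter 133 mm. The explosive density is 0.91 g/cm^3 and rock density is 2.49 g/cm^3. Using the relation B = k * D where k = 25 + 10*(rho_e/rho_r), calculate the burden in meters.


First, compute k:
rho_e / rho_r = 0.91 / 2.49 = 0.3654618474
k = 25 + 10 * 0.3654618474 = 28.65461847
Then, compute burden:
B = k * D / 1000 = 28.65461847 * 133 / 1000
= 3811.064257 / 1000
= 3.8111 m

3.8111 m


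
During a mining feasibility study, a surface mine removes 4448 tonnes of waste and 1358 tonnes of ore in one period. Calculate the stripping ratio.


Stripping ratio = waste tonnage / ore tonnage
= 4448 / 1358
= 3.2754

3.2754


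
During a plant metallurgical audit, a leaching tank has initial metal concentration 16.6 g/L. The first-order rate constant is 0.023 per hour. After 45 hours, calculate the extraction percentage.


Compute the exponent:
-k * t = -0.023 * 45 = -1.035
Remaining concentration:
C = 16.6 * exp(-1.035)
= 16.6 * 0.3552263809
= 5.896757923 g/L
Extracted = 16.6 - 5.896757923 = 10.70324208 g/L
Extraction % = 10.70324208 / 16.6 * 100
= 64.4774%

64.4774%


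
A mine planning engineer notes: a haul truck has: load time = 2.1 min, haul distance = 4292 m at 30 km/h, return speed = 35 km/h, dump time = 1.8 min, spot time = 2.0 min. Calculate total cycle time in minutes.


21.8417 min

Convert haul speed to m/min: 30 * 1000/60 = 500 m/min
Haul time = 4292 / 500 = 8.584 min
Convert return speed to m/min: 35 * 1000/60 = 583.3333333 m/min
Return time = 4292 / 583.3333333 = 7.357714286 min
Total cycle time:
= 2.1 + 8.584 + 1.8 + 7.357714286 + 2.0
= 21.8417 min


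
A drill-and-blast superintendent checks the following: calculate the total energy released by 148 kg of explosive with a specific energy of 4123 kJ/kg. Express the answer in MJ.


Energy = mass * specific_energy / 1000
= 148 * 4123 / 1000
= 610204 / 1000
= 610.204 MJ

610.204 MJ


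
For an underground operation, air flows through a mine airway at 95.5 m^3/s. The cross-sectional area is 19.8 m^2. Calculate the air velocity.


4.8232 m/s

Velocity = flow rate / cross-sectional area
= 95.5 / 19.8
= 4.8232 m/s


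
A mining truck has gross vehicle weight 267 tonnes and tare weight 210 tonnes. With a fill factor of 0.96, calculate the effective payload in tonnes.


Maximum payload = gross - tare
= 267 - 210 = 57 tonnes
Effective payload = max payload * fill factor
= 57 * 0.96
= 54.72 tonnes

54.72 tonnes


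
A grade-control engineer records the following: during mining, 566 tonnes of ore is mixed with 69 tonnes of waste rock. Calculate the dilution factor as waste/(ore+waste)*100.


Total material = ore + waste
= 566 + 69 = 635 tonnes
Dilution = waste / total * 100
= 69 / 635 * 100
= 0.1086614173 * 100
= 10.8661%

10.8661%


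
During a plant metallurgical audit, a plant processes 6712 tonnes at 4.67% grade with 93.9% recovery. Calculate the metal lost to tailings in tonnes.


19.1205 tonnes

Total metal in feed:
= 6712 * 4.67 / 100 = 313.4504 tonnes
Metal recovered:
= 313.4504 * 93.9 / 100 = 294.3299256 tonnes
Metal lost to tailings:
= 313.4504 - 294.3299256
= 19.1205 tonnes


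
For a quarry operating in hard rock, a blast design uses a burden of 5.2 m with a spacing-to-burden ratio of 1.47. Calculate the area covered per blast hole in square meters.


39.7488 m^2

First, find the spacing:
Spacing = burden * ratio = 5.2 * 1.47
= 7.644 m
Then, calculate the area:
Area = burden * spacing = 5.2 * 7.644
= 39.7488 m^2


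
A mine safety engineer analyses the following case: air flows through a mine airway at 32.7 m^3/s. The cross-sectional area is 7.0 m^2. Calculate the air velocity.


4.6714 m/s

Velocity = flow rate / cross-sectional area
= 32.7 / 7.0
= 4.6714 m/s


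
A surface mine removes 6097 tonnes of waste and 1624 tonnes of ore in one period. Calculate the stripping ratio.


3.7543

Stripping ratio = waste tonnage / ore tonnage
= 6097 / 1624
= 3.7543


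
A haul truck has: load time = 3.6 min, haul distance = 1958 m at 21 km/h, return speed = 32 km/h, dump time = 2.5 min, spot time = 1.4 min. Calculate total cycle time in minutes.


16.7655 min

Convert haul speed to m/min: 21 * 1000/60 = 350 m/min
Haul time = 1958 / 350 = 5.594285714 min
Convert return speed to m/min: 32 * 1000/60 = 533.3333333 m/min
Return time = 1958 / 533.3333333 = 3.67125 min
Total cycle time:
= 3.6 + 5.594285714 + 2.5 + 3.67125 + 1.4
= 16.7655 min


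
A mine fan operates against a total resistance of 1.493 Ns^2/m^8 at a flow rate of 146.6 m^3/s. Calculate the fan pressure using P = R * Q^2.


32086.8991 Pa

Compute Q^2:
Q^2 = 146.6^2 = 21491.56
Compute pressure:
P = R * Q^2 = 1.493 * 21491.56
= 32086.8991 Pa


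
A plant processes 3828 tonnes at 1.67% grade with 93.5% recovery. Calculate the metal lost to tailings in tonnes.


4.1553 tonnes

Total metal in feed:
= 3828 * 1.67 / 100 = 63.9276 tonnes
Metal recovered:
= 63.9276 * 93.5 / 100 = 59.772306 tonnes
Metal lost to tailings:
= 63.9276 - 59.772306
= 4.1553 tonnes


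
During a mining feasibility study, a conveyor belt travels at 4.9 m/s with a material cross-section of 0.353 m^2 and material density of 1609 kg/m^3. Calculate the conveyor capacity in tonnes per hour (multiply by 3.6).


Volumetric flow = speed * area
= 4.9 * 0.353 = 1.7297 m^3/s
Mass flow = volumetric * density
= 1.7297 * 1609 = 2783.0873 kg/s
Convert to t/h: multiply by 3.6
Capacity = 2783.0873 * 3.6
= 10019.1143 t/h

10019.1143 t/h


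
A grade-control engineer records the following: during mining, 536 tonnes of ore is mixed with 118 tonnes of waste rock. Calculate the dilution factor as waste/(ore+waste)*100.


18.0428%

Total material = ore + waste
= 536 + 118 = 654 tonnes
Dilution = waste / total * 100
= 118 / 654 * 100
= 0.1804281346 * 100
= 18.0428%


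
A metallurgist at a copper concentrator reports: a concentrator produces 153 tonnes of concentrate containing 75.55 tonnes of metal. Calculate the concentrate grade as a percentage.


49.3791%

Grade = (metal in concentrate / concentrate mass) * 100
= (75.55 / 153) * 100
= 0.4937908497 * 100
= 49.3791%


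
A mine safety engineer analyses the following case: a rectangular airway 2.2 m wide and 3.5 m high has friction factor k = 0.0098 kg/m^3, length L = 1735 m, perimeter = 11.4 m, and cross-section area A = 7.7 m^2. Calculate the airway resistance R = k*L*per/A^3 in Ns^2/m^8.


0.4246 Ns^2/m^8

Compute the numerator:
k * L * per = 0.0098 * 1735 * 11.4
= 193.8342
Compute the denominator:
A^3 = 7.7^3 = 456.533
Resistance:
R = 193.8342 / 456.533
= 0.4246 Ns^2/m^8


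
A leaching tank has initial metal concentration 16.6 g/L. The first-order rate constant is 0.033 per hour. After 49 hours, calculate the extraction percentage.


Compute the exponent:
-k * t = -0.033 * 49 = -1.617
Remaining concentration:
C = 16.6 * exp(-1.617)
= 16.6 * 0.1984932866
= 3.294988558 g/L
Extracted = 16.6 - 3.294988558 = 13.30501144 g/L
Extraction % = 13.30501144 / 16.6 * 100
= 80.1507%

80.1507%


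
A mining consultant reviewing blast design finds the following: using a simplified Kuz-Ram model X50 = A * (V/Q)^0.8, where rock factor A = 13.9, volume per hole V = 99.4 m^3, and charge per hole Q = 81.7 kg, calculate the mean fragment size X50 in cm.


16.261 cm

Compute V/Q:
V/Q = 99.4 / 81.7 = 1.216646267
Raise to the power 0.8:
(V/Q)^0.8 = 1.216646267^0.8 = 1.169853456
Multiply by A:
X50 = 13.9 * 1.169853456
= 16.261 cm


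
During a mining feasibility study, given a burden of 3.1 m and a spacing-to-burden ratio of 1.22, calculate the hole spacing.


Spacing = burden * ratio
= 3.1 * 1.22
= 3.782 m

3.782 m


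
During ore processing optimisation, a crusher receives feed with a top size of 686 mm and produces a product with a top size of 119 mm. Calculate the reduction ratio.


Reduction ratio = feed size / product size
= 686 / 119
= 5.7647

5.7647


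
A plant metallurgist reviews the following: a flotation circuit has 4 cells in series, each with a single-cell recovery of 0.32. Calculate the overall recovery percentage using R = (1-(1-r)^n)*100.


Complement of single-cell recovery:
1 - r = 1 - 0.32 = 0.68
Raise to power n:
(1 - r)^4 = 0.68^4 = 0.21381376
Overall recovery:
R = (1 - 0.21381376) * 100
= 78.6186%

78.6186%


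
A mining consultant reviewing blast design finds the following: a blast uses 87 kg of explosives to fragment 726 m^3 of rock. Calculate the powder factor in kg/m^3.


0.1198 kg/m^3

Powder factor = explosive mass / rock volume
= 87 / 726
= 0.1198 kg/m^3


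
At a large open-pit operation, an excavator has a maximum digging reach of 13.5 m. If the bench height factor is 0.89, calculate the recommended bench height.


Bench height = reach * factor
= 13.5 * 0.89
= 12.015 m

12.015 m


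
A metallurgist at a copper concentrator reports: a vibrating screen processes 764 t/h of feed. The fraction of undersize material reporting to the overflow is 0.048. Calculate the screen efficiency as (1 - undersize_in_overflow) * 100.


Screen efficiency = (1 - fraction of undersize in overflow) * 100
= (1 - 0.048) * 100
= 0.952 * 100
= 95.2%

95.2%


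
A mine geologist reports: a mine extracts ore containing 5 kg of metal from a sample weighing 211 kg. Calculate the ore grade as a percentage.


2.3697%

Ore grade = (metal mass / ore mass) * 100
= (5 / 211) * 100
= 0.02369668246 * 100
= 2.3697%


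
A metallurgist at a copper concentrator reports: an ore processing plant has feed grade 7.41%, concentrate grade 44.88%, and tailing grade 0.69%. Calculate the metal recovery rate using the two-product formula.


92.1043%

Using the two-product formula:
R = 100 * c * (f - t) / (f * (c - t))
Numerator = 100 * 44.88 * (7.41 - 0.69)
= 100 * 44.88 * 6.72
= 30159.36
Denominator = 7.41 * (44.88 - 0.69)
= 7.41 * 44.19
= 327.4479
R = 30159.36 / 327.4479
= 92.1043%


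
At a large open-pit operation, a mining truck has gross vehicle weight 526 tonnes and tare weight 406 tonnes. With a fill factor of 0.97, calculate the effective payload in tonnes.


116.4 tonnes

Maximum payload = gross - tare
= 526 - 406 = 120 tonnes
Effective payload = max payload * fill factor
= 120 * 0.97
= 116.4 tonnes


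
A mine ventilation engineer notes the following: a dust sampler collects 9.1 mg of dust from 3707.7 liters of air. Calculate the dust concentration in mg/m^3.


2.4544 mg/m^3

Convert liters to m^3: 1 m^3 = 1000 L
Concentration = mass / volume * 1000
= 9.1 / 3707.7 * 1000
= 0.002454351754 * 1000
= 2.4544 mg/m^3


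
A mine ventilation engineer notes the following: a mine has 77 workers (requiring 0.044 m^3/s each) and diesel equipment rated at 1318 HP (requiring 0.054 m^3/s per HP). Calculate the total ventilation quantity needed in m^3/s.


Airflow for workers:
Q_people = 77 * 0.044 = 3.388 m^3/s
Airflow for diesel equipment:
Q_diesel = 1318 * 0.054 = 71.172 m^3/s
Total ventilation:
Q_total = 3.388 + 71.172
= 74.56 m^3/s

74.56 m^3/s


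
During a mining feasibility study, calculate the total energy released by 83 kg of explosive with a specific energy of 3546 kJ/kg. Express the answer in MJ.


Energy = mass * specific_energy / 1000
= 83 * 3546 / 1000
= 294318 / 1000
= 294.318 MJ

294.318 MJ


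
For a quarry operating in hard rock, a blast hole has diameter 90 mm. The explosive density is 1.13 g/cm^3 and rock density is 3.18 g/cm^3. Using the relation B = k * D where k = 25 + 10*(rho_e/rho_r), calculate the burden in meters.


First, compute k:
rho_e / rho_r = 1.13 / 3.18 = 0.3553459119
k = 25 + 10 * 0.3553459119 = 28.55345912
Then, compute burden:
B = k * D / 1000 = 28.55345912 * 90 / 1000
= 2569.811321 / 1000
= 2.5698 m

2.5698 m


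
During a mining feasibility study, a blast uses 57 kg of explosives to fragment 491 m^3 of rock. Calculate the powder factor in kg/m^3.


Powder factor = explosive mass / rock volume
= 57 / 491
= 0.1161 kg/m^3

0.1161 kg/m^3


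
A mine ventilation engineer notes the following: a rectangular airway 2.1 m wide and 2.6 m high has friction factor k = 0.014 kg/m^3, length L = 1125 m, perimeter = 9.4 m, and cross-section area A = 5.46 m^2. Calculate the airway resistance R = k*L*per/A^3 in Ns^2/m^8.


0.9096 Ns^2/m^8

Compute the numerator:
k * L * per = 0.014 * 1125 * 9.4
= 148.05
Compute the denominator:
A^3 = 5.46^3 = 162.771336
Resistance:
R = 148.05 / 162.771336
= 0.9096 Ns^2/m^8


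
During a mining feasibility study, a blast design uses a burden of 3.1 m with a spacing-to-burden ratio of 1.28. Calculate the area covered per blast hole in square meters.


12.3008 m^2

First, find the spacing:
Spacing = burden * ratio = 3.1 * 1.28
= 3.968 m
Then, calculate the area:
Area = burden * spacing = 3.1 * 3.968
= 12.3008 m^2


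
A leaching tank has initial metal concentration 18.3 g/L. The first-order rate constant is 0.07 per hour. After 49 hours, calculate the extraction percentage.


96.7613%

Compute the exponent:
-k * t = -0.07 * 49 = -3.43
Remaining concentration:
C = 18.3 * exp(-3.43)
= 18.3 * 0.03238694077
= 0.5926810161 g/L
Extracted = 18.3 - 0.5926810161 = 17.70731898 g/L
Extraction % = 17.70731898 / 18.3 * 100
= 96.7613%


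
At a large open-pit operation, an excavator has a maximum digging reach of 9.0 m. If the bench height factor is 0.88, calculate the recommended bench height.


7.92 m

Bench height = reach * factor
= 9.0 * 0.88
= 7.92 m


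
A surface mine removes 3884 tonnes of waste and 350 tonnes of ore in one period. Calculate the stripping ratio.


11.0971

Stripping ratio = waste tonnage / ore tonnage
= 3884 / 350
= 11.0971


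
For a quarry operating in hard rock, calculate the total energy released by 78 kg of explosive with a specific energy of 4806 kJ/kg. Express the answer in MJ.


Energy = mass * specific_energy / 1000
= 78 * 4806 / 1000
= 374868 / 1000
= 374.868 MJ

374.868 MJ


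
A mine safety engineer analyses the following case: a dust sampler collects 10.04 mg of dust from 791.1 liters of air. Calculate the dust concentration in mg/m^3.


Convert liters to m^3: 1 m^3 = 1000 L
Concentration = mass / volume * 1000
= 10.04 / 791.1 * 1000
= 0.01269118948 * 1000
= 12.6912 mg/m^3

12.6912 mg/m^3


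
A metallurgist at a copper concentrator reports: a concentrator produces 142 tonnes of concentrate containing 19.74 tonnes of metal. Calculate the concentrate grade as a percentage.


13.9014%

Grade = (metal in concentrate / concentrate mass) * 100
= (19.74 / 142) * 100
= 0.1390140845 * 100
= 13.9014%


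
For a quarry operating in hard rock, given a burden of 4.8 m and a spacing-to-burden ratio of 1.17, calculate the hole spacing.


Spacing = burden * ratio
= 4.8 * 1.17
= 5.616 m

5.616 m


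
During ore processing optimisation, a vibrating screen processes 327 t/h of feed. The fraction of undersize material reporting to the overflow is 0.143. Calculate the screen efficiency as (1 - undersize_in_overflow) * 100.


85.7%

Screen efficiency = (1 - fraction of undersize in overflow) * 100
= (1 - 0.143) * 100
= 0.857 * 100
= 85.7%


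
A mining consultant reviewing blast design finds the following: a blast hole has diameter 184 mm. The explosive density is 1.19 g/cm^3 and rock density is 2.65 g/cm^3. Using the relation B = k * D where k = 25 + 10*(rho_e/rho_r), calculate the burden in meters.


5.4263 m

First, compute k:
rho_e / rho_r = 1.19 / 2.65 = 0.4490566038
k = 25 + 10 * 0.4490566038 = 29.49056604
Then, compute burden:
B = k * D / 1000 = 29.49056604 * 184 / 1000
= 5426.264151 / 1000
= 5.4263 m


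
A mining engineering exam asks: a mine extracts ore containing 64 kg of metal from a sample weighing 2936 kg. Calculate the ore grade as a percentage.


2.1798%

Ore grade = (metal mass / ore mass) * 100
= (64 / 2936) * 100
= 0.02179836512 * 100
= 2.1798%


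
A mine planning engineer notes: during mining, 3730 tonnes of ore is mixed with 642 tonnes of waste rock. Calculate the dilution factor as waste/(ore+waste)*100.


14.6844%

Total material = ore + waste
= 3730 + 642 = 4372 tonnes
Dilution = waste / total * 100
= 642 / 4372 * 100
= 0.1468435499 * 100
= 14.6844%


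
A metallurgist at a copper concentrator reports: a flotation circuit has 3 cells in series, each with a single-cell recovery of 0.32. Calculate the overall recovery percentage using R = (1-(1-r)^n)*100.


Complement of single-cell recovery:
1 - r = 1 - 0.32 = 0.68
Raise to power n:
(1 - r)^3 = 0.68^3 = 0.314432
Overall recovery:
R = (1 - 0.314432) * 100
= 68.5568%

68.5568%


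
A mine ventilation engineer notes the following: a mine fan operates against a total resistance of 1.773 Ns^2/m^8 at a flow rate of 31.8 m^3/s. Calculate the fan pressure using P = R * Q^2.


1792.9285 Pa

Compute Q^2:
Q^2 = 31.8^2 = 1011.24
Compute pressure:
P = R * Q^2 = 1.773 * 1011.24
= 1792.9285 Pa


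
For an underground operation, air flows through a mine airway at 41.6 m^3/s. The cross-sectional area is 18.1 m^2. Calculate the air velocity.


Velocity = flow rate / cross-sectional area
= 41.6 / 18.1
= 2.2983 m/s

2.2983 m/s


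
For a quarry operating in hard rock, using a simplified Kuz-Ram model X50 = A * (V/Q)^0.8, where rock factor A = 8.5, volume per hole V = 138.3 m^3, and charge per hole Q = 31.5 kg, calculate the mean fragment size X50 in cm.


Compute V/Q:
V/Q = 138.3 / 31.5 = 4.39047619
Raise to the power 0.8:
(V/Q)^0.8 = 4.39047619^0.8 = 3.265948266
Multiply by A:
X50 = 8.5 * 3.265948266
= 27.7606 cm

27.7606 cm


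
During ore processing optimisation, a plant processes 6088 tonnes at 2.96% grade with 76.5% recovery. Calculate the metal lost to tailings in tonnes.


Total metal in feed:
= 6088 * 2.96 / 100 = 180.2048 tonnes
Metal recovered:
= 180.2048 * 76.5 / 100 = 137.856672 tonnes
Metal lost to tailings:
= 180.2048 - 137.856672
= 42.3481 tonnes

42.3481 tonnes


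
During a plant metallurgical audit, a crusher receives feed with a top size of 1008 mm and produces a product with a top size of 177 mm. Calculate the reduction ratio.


Reduction ratio = feed size / product size
= 1008 / 177
= 5.6949

5.6949


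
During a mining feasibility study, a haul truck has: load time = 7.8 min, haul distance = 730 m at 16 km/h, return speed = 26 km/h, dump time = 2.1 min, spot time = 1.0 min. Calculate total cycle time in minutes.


Convert haul speed to m/min: 16 * 1000/60 = 266.6666667 m/min
Haul time = 730 / 266.6666667 = 2.7375 min
Convert return speed to m/min: 26 * 1000/60 = 433.3333333 m/min
Return time = 730 / 433.3333333 = 1.684615385 min
Total cycle time:
= 7.8 + 2.7375 + 2.1 + 1.684615385 + 1.0
= 15.3221 min

15.3221 min


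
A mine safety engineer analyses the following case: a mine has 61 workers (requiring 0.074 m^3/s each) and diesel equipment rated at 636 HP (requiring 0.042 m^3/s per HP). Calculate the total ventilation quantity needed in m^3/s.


31.226 m^3/s

Airflow for workers:
Q_people = 61 * 0.074 = 4.514 m^3/s
Airflow for diesel equipment:
Q_diesel = 636 * 0.042 = 26.712 m^3/s
Total ventilation:
Q_total = 4.514 + 26.712
= 31.226 m^3/s


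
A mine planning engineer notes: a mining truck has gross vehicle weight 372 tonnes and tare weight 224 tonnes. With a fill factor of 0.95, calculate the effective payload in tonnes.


Maximum payload = gross - tare
= 372 - 224 = 148 tonnes
Effective payload = max payload * fill factor
= 148 * 0.95
= 140.6 tonnes

140.6 tonnes


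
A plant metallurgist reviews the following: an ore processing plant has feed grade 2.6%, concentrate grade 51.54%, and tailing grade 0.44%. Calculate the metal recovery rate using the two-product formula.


83.7923%

Using the two-product formula:
R = 100 * c * (f - t) / (f * (c - t))
Numerator = 100 * 51.54 * (2.6 - 0.44)
= 100 * 51.54 * 2.16
= 11132.64
Denominator = 2.6 * (51.54 - 0.44)
= 2.6 * 51.1
= 132.86
R = 11132.64 / 132.86
= 83.7923%


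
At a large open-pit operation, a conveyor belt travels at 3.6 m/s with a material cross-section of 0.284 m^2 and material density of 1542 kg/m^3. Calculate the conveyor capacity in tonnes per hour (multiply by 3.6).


Volumetric flow = speed * area
= 3.6 * 0.284 = 1.0224 m^3/s
Mass flow = volumetric * density
= 1.0224 * 1542 = 1576.5408 kg/s
Convert to t/h: multiply by 3.6
Capacity = 1576.5408 * 3.6
= 5675.5469 t/h

5675.5469 t/h


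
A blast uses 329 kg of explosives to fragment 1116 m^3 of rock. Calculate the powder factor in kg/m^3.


Powder factor = explosive mass / rock volume
= 329 / 1116
= 0.2948 kg/m^3

0.2948 kg/m^3


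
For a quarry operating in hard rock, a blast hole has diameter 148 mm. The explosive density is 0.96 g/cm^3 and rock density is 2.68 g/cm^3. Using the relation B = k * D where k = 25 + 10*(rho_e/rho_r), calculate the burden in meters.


4.2301 m

First, compute k:
rho_e / rho_r = 0.96 / 2.68 = 0.3582089552
k = 25 + 10 * 0.3582089552 = 28.58208955
Then, compute burden:
B = k * D / 1000 = 28.58208955 * 148 / 1000
= 4230.149254 / 1000
= 4.2301 m


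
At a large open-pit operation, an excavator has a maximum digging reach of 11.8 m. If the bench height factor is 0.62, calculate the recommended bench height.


Bench height = reach * factor
= 11.8 * 0.62
= 7.316 m

7.316 m


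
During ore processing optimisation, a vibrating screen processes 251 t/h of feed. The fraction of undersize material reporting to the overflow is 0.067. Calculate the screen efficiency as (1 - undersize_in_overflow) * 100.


93.3%

Screen efficiency = (1 - fraction of undersize in overflow) * 100
= (1 - 0.067) * 100
= 0.933 * 100
= 93.3%


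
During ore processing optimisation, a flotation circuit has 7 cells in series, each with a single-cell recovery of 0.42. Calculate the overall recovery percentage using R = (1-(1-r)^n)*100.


97.792%

Complement of single-cell recovery:
1 - r = 1 - 0.42 = 0.58
Raise to power n:
(1 - r)^7 = 0.58^7 = 0.02207984168
Overall recovery:
R = (1 - 0.02207984168) * 100
= 97.792%


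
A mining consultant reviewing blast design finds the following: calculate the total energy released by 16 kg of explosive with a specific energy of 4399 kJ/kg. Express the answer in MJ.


70.384 MJ

Energy = mass * specific_energy / 1000
= 16 * 4399 / 1000
= 70384 / 1000
= 70.384 MJ


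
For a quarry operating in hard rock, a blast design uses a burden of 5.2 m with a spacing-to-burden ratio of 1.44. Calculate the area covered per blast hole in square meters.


38.9376 m^2

First, find the spacing:
Spacing = burden * ratio = 5.2 * 1.44
= 7.488 m
Then, calculate the area:
Area = burden * spacing = 5.2 * 7.488
= 38.9376 m^2


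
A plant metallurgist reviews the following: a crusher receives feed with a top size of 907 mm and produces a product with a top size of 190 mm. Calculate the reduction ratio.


4.7737

Reduction ratio = feed size / product size
= 907 / 190
= 4.7737


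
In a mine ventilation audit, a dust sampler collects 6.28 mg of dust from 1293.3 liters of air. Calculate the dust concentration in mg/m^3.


4.8558 mg/m^3

Convert liters to m^3: 1 m^3 = 1000 L
Concentration = mass / volume * 1000
= 6.28 / 1293.3 * 1000
= 0.004855795252 * 1000
= 4.8558 mg/m^3


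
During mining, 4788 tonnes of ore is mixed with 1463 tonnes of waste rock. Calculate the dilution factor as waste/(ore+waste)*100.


Total material = ore + waste
= 4788 + 1463 = 6251 tonnes
Dilution = waste / total * 100
= 1463 / 6251 * 100
= 0.2340425532 * 100
= 23.4043%

23.4043%


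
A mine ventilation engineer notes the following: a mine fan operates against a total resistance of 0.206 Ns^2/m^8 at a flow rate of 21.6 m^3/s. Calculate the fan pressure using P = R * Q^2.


Compute Q^2:
Q^2 = 21.6^2 = 466.56
Compute pressure:
P = R * Q^2 = 0.206 * 466.56
= 96.1114 Pa

96.1114 Pa


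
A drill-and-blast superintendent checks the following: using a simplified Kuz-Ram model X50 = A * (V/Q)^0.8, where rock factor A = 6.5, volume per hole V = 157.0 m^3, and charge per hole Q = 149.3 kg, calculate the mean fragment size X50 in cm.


6.7668 cm

Compute V/Q:
V/Q = 157.0 / 149.3 = 1.051574012
Raise to the power 0.8:
(V/Q)^0.8 = 1.051574012^0.8 = 1.041050689
Multiply by A:
X50 = 6.5 * 1.041050689
= 6.7668 cm


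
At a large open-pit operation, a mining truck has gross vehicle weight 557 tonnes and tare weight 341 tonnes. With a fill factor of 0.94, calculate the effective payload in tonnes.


203.04 tonnes

Maximum payload = gross - tare
= 557 - 341 = 216 tonnes
Effective payload = max payload * fill factor
= 216 * 0.94
= 203.04 tonnes


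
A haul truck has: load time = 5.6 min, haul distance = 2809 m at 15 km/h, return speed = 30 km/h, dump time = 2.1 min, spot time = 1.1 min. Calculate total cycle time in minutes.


25.654 min

Convert haul speed to m/min: 15 * 1000/60 = 250 m/min
Haul time = 2809 / 250 = 11.236 min
Convert return speed to m/min: 30 * 1000/60 = 500 m/min
Return time = 2809 / 500 = 5.618 min
Total cycle time:
= 5.6 + 11.236 + 2.1 + 5.618 + 1.1
= 25.654 min


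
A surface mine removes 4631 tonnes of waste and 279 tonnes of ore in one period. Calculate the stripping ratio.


Stripping ratio = waste tonnage / ore tonnage
= 4631 / 279
= 16.5986

16.5986


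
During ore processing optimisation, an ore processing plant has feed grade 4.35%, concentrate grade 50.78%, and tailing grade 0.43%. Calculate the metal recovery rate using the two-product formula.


90.8845%

Using the two-product formula:
R = 100 * c * (f - t) / (f * (c - t))
Numerator = 100 * 50.78 * (4.35 - 0.43)
= 100 * 50.78 * 3.92
= 19905.76
Denominator = 4.35 * (50.78 - 0.43)
= 4.35 * 50.35
= 219.0225
R = 19905.76 / 219.0225
= 90.8845%


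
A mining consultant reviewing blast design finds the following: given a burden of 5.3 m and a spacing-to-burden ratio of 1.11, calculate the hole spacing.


Spacing = burden * ratio
= 5.3 * 1.11
= 5.883 m

5.883 m


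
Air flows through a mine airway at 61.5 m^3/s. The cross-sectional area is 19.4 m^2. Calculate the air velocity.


3.1701 m/s

Velocity = flow rate / cross-sectional area
= 61.5 / 19.4
= 3.1701 m/s


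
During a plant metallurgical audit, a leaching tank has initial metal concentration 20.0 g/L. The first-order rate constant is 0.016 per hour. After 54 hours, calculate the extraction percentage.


Compute the exponent:
-k * t = -0.016 * 54 = -0.864
Remaining concentration:
C = 20.0 * exp(-0.864)
= 20.0 * 0.4214728148
= 8.429456296 g/L
Extracted = 20.0 - 8.429456296 = 11.5705437 g/L
Extraction % = 11.5705437 / 20.0 * 100
= 57.8527%

57.8527%


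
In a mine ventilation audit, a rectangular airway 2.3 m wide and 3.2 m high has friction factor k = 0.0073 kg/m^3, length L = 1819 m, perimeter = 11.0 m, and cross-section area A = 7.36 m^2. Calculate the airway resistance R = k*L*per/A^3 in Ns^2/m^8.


Compute the numerator:
k * L * per = 0.0073 * 1819 * 11.0
= 146.0657
Compute the denominator:
A^3 = 7.36^3 = 398.688256
Resistance:
R = 146.0657 / 398.688256
= 0.3664 Ns^2/m^8

0.3664 Ns^2/m^8


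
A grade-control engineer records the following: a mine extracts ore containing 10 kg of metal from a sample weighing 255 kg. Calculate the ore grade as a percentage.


Ore grade = (metal mass / ore mass) * 100
= (10 / 255) * 100
= 0.03921568627 * 100
= 3.9216%

3.9216%


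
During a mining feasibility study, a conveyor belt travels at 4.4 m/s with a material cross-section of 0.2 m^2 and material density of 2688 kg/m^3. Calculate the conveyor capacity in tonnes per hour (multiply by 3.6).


Volumetric flow = speed * area
= 4.4 * 0.2 = 0.88 m^3/s
Mass flow = volumetric * density
= 0.88 * 2688 = 2365.44 kg/s
Convert to t/h: multiply by 3.6
Capacity = 2365.44 * 3.6
= 8515.584 t/h

8515.584 t/h


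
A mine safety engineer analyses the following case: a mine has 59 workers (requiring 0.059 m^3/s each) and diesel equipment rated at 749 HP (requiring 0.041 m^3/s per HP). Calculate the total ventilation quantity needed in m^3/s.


34.19 m^3/s

Airflow for workers:
Q_people = 59 * 0.059 = 3.481 m^3/s
Airflow for diesel equipment:
Q_diesel = 749 * 0.041 = 30.709 m^3/s
Total ventilation:
Q_total = 3.481 + 30.709
= 34.19 m^3/s


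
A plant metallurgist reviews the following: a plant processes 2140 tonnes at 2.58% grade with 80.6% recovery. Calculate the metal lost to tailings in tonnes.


10.7111 tonnes

Total metal in feed:
= 2140 * 2.58 / 100 = 55.212 tonnes
Metal recovered:
= 55.212 * 80.6 / 100 = 44.500872 tonnes
Metal lost to tailings:
= 55.212 - 44.500872
= 10.7111 tonnes


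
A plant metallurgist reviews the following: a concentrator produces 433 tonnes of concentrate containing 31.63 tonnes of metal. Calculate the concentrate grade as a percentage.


Grade = (metal in concentrate / concentrate mass) * 100
= (31.63 / 433) * 100
= 0.07304849885 * 100
= 7.3048%

7.3048%


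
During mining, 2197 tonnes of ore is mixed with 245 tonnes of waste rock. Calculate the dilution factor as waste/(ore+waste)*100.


10.0328%

Total material = ore + waste
= 2197 + 245 = 2442 tonnes
Dilution = waste / total * 100
= 245 / 2442 * 100
= 0.1003276003 * 100
= 10.0328%


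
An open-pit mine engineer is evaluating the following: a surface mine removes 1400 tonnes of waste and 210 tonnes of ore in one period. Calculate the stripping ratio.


6.6667

Stripping ratio = waste tonnage / ore tonnage
= 1400 / 210
= 6.6667


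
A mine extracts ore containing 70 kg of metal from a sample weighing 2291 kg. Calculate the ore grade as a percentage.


3.0554%

Ore grade = (metal mass / ore mass) * 100
= (70 / 2291) * 100
= 0.03055434308 * 100
= 3.0554%


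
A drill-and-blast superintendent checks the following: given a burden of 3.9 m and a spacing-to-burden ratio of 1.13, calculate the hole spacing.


Spacing = burden * ratio
= 3.9 * 1.13
= 4.407 m

4.407 m


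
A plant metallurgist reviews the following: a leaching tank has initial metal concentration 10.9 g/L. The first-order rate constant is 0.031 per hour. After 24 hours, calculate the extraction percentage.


Compute the exponent:
-k * t = -0.031 * 24 = -0.744
Remaining concentration:
C = 10.9 * exp(-0.744)
= 10.9 * 0.4752092717
= 5.179781061 g/L
Extracted = 10.9 - 5.179781061 = 5.720218939 g/L
Extraction % = 5.720218939 / 10.9 * 100
= 52.4791%

52.4791%


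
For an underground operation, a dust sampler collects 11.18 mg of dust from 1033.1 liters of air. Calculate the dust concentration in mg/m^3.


10.8218 mg/m^3

Convert liters to m^3: 1 m^3 = 1000 L
Concentration = mass / volume * 1000
= 11.18 / 1033.1 * 1000
= 0.01082179847 * 1000
= 10.8218 mg/m^3
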